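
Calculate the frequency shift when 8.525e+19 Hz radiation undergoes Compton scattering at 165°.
4.907e+19 Hz (decrease)

Convert frequency to wavelength (c = 299792458 m/s):
λ₀ = c/f₀ = 299792458/8.525e+19 = 3.5166271e-12 m = 3.5166 pm

Calculate Compton shift:
Δλ = λ_C(1 - cos(165°)) = 4.7699 pm

Final wavelength:
λ' = λ₀ + Δλ = 3.5166 + 4.7699 = 8.2866 pm

Final frequency:
f' = c/λ' = 299792458/8.2865730e-12 = 3.6178099e+19 Hz

Frequency shift (decrease):
Δf = f₀ - f' = 8.525e+19 - 3.6178099e+19 = 4.907e+19 Hz

(Intermediate values are shown rounded; full precision is carried through to the final answer.)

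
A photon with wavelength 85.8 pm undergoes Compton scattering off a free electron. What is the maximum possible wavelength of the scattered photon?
90.6526 pm (at θ = 180°)

The Compton shift is Δλ = λ_C(1 − cos θ).

Since cos θ ranges from −1 to 1, the factor (1 − cos θ) ranges from 0 to 2; the maximum shift occurs at θ = 180° (backscattering):
Δλ_max = 2λ_C = 2 × 2.4263 pm = 4.8526 pm

Maximum scattered wavelength:
λ'_max = λ₀ + Δλ_max = 85.8 + 4.8526 = 90.6526 pm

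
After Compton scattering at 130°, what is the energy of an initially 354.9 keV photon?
165.7674 keV

First convert energy to wavelength:
λ = hc/E, with hc ≈ 1239.842 keV·pm (i.e. 1239.842 eV·nm)

For E = 354.9 keV = 354900 eV:
λ = 1239.842 keV·pm / 354.9 keV
λ = 3.4935 pm

Calculate the Compton shift:
Δλ = λ_C(1 - cos(130°)) = 2.4263 × 1.6428
Δλ = 3.9859 pm

Final wavelength:
λ' = 3.4935 + 3.9859 = 7.4794 pm

Final energy:
E' = hc/λ' = 1239.842 / 7.4794 = 165.7674 keV

(Intermediate values are shown rounded; full precision is carried through to the final answer.)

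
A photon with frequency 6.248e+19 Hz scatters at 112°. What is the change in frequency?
2.562e+19 Hz (decrease)

Convert frequency to wavelength (c = 299792458 m/s):
λ₀ = c/f₀ = 299792458/6.248e+19 = 4.7982148e-12 m = 4.7982 pm

Calculate Compton shift:
Δλ = λ_C(1 - cos(112°)) = 3.3352 pm

Final wavelength:
λ' = λ₀ + Δλ = 4.7982 + 3.3352 = 8.1334 pm

Final frequency:
f' = c/λ' = 299792458/8.1334368e-12 = 3.6859260e+19 Hz

Frequency shift (decrease):
Δf = f₀ - f' = 6.248e+19 - 3.6859260e+19 = 2.562e+19 Hz

(Intermediate values are shown rounded; full precision is carried through to the final answer.)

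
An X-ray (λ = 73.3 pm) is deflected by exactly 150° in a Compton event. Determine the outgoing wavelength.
77.8276 pm

Using the Compton formula: λ' = λ + λ_C(1 − cos θ)

For θ = 150°, cos θ = -√3/2 (exact) ≈ -0.8660, so:
1 − cos 150° = 1 − (-√3/2) ≈ 1.8660

Δλ = λ_C × 1.8660 = 2.4263 × 1.8660 = 4.5276 pm

λ' = 73.3 + 4.5276 = 77.8276 pm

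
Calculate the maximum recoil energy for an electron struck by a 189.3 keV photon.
80.5632 keV

Maximum energy transfer occurs at θ = 180° (backscattering).

Initial photon: E₀ = 189.3 keV → λ₀ = 6.5496 pm

Maximum Compton shift (at 180°):
Δλ_max = 2λ_C = 2 × 2.4263 = 4.8526 pm

Final wavelength:
λ' = 6.5496 + 4.8526 = 11.4022 pm

Minimum photon energy (maximum energy to electron):
E'_min = hc/λ' = 108.7368 keV

Maximum electron kinetic energy:
K_max = E₀ - E'_min = 189.3000 - 108.7368 = 80.5632 keV

(Intermediate values are shown rounded; full precision is carried through to the final answer.)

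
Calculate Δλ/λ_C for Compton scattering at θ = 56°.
0.4408 λ_C

The Compton shift formula is:
Δλ = λ_C(1 - cos θ)

Dividing both sides by λ_C:
Δλ/λ_C = 1 - cos θ

For θ = 56°:
Δλ/λ_C = 1 - cos(56°)
Δλ/λ_C = 1 - 0.5592
Δλ/λ_C = 0.4408

This means the shift is 0.4408 × λ_C = 1.0695 pm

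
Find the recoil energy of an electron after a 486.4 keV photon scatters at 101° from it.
258.4162 keV

By energy conservation: K_e = E_initial - E_final

First find the scattered photon energy:
Initial wavelength: λ = hc/E = 2.5490 pm
Compton shift: Δλ = λ_C(1 - cos(101°)) = 2.8893 pm
Final wavelength: λ' = 2.5490 + 2.8893 = 5.4383 pm
Final photon energy: E' = hc/λ' = 227.9838 keV

Electron kinetic energy:
K_e = E - E' = 486.4000 - 227.9838 = 258.4162 keV

(Intermediate values are shown rounded; full precision is carried through to the final answer.)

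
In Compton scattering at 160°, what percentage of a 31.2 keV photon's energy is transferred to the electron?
0.1059 (or 10.59%)

Calculate initial and final photon energies:

Initial: E₀ = 31.2 keV → λ₀ = 39.7385 pm
Compton shift: Δλ = 4.7063 pm
Final wavelength: λ' = 44.4448 pm
Final energy: E' = 27.8962 keV

Fractional energy loss:
(E₀ - E')/E₀ = (31.2000 - 27.8962)/31.2000
= 3.3038/31.2000
= 0.1059
= 10.59%

(Intermediate values are shown rounded; full precision is carried through to the final answer.)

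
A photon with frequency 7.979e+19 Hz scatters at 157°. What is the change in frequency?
4.417e+19 Hz (decrease)

Convert frequency to wavelength (c = 299792458 m/s):
λ₀ = c/f₀ = 299792458/7.979e+19 = 3.7572686e-12 m = 3.7573 pm

Calculate Compton shift:
Δλ = λ_C(1 - cos(157°)) = 4.6597 pm

Final wavelength:
λ' = λ₀ + Δλ = 3.7573 + 4.6597 = 8.4170 pm

Final frequency:
f' = c/λ' = 299792458/8.4170091e-12 = 3.5617457e+19 Hz

Frequency shift (decrease):
Δf = f₀ - f' = 7.979e+19 - 3.5617457e+19 = 4.417e+19 Hz

(Intermediate values are shown rounded; full precision is carried through to the final answer.)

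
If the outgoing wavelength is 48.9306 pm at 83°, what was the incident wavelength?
46.8000 pm

From λ' = λ + Δλ, we have λ = λ' - Δλ

First calculate the Compton shift:
Δλ = λ_C(1 - cos θ)
Δλ = 2.4263 × (1 - cos(83°))
Δλ = 2.4263 × 0.8781
Δλ = 2.1306 pm

Initial wavelength:
λ = λ' - Δλ
λ = 48.9306 - 2.1306
λ = 46.8000 pm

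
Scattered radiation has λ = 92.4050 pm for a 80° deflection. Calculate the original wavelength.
90.4000 pm

From λ' = λ + Δλ, we have λ = λ' - Δλ

First calculate the Compton shift:
Δλ = λ_C(1 - cos θ)
Δλ = 2.4263 × (1 - cos(80°))
Δλ = 2.4263 × 0.8264
Δλ = 2.0050 pm

Initial wavelength:
λ = λ' - Δλ
λ = 92.4050 - 2.0050
λ = 90.4000 pm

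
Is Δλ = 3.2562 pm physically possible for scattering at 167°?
No, inconsistent

Calculate the expected shift for θ = 167°:

Δλ_expected = λ_C(1 - cos(167°))
Δλ_expected = 2.4263 × (1 - cos(167°))
Δλ_expected = 2.4263 × 1.9744
Δλ_expected = 4.7904 pm

Given shift: 3.2562 pm
Expected shift: 4.7904 pm
Difference: 1.5343 pm

The values do not match. The given shift corresponds to θ ≈ 110.0°, not 167°.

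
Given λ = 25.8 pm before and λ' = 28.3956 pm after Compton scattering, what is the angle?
94.00°

First find the wavelength shift:
Δλ = λ' - λ = 28.3956 - 25.8 = 2.5956 pm

Using Δλ = λ_C(1 - cos θ), with λ_C = h/(m_e·c) ≈ 2.42631024 pm:
cos θ = 1 - Δλ/λ_C
cos θ = 1 - 2.5956/2.42631024
cos θ = -0.069773

θ = arccos(-0.069773)
θ = 94.00°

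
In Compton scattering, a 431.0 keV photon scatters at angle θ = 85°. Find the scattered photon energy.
243.5118 keV

First convert energy to wavelength:
λ = hc/E, with hc ≈ 1239.842 keV·pm (i.e. 1239.842 eV·nm)

For E = 431.0 keV = 431000 eV:
λ = 1239.842 keV·pm / 431.0 keV
λ = 2.8767 pm

Calculate the Compton shift:
Δλ = λ_C(1 - cos(85°)) = 2.4263 × 0.9128
Δλ = 2.2148 pm

Final wavelength:
λ' = 2.8767 + 2.2148 = 5.0915 pm

Final energy:
E' = hc/λ' = 1239.842 / 5.0915 = 243.5118 keV

(Intermediate values are shown rounded; full precision is carried through to the final answer.)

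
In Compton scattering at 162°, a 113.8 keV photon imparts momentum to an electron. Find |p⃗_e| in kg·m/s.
1.0198e-22 kg·m/s

The electron is initially at rest, so by conservation of momentum:
p⃗_e = p⃗₀ − p⃗'  (incident photon momentum minus scattered photon momentum)

Photon momentum magnitudes (p = h/λ = E/c):
λ₀ = hc/E₀ = 10.8949 pm → p₀ = h/λ₀ = 6.0818e-23 kg·m/s
Δλ = λ_C(1 − cos 162°) = 4.7339 pm
λ' = 15.6288 pm → p' = h/λ' = 4.2397e-23 kg·m/s

The scattered photon makes angle θ = 162° with the incident direction, so by the law of cosines:
|p⃗_e|² = p₀² + p'² − 2p₀p'cos θ
|p⃗_e|² = (6.0818e-23)² + (4.2397e-23)² − 2·6.0818e-23·4.2397e-23·cos(162°)
|p⃗_e| = 1.0198e-22 kg·m/s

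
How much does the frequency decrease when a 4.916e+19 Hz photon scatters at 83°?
1.273e+19 Hz (decrease)

Convert frequency to wavelength (c = 299792458 m/s):
λ₀ = c/f₀ = 299792458/4.916e+19 = 6.0983006e-12 m = 6.0983 pm

Calculate Compton shift:
Δλ = λ_C(1 - cos(83°)) = 2.1306 pm

Final wavelength:
λ' = λ₀ + Δλ = 6.0983 + 2.1306 = 8.2289 pm

Final frequency:
f' = c/λ' = 299792458/8.2289180e-12 = 3.6431577e+19 Hz

Frequency shift (decrease):
Δf = f₀ - f' = 4.916e+19 - 3.6431577e+19 = 1.273e+19 Hz

(Intermediate values are shown rounded; full precision is carried through to the final answer.)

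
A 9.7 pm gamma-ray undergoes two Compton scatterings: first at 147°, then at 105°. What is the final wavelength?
17.2155 pm

Apply Compton shift twice:

First scattering at θ₁ = 147°:
Δλ₁ = λ_C(1 - cos(147°))
Δλ₁ = 2.4263 × 1.8387
Δλ₁ = 4.4612 pm

After first scattering:
λ₁ = 9.7 + 4.4612 = 14.1612 pm

Second scattering at θ₂ = 105°:
Δλ₂ = λ_C(1 - cos(105°))
Δλ₂ = 2.4263 × 1.2588
Δλ₂ = 3.0543 pm

Final wavelength:
λ₂ = 14.1612 + 3.0543 = 17.2155 pm

Total shift: Δλ_total = 4.4612 + 3.0543 = 7.5155 pm

(Intermediate values are shown rounded; full precision is carried through to the final answer.)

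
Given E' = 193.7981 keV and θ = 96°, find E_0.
333.5000 keV

Convert final energy to wavelength (hc ≈ 1239.842 keV·pm):
λ' = hc/E' = 1239.842 / 193.7981 = 6.3976 pm

Calculate the Compton shift:
Δλ = λ_C(1 - cos(96°))
Δλ = 2.4263 × (1 - cos(96°))
Δλ = 2.6799 pm

Initial wavelength:
λ = λ' - Δλ = 6.3976 - 2.6799 = 3.7177 pm

Initial energy:
E = hc/λ = 1239.842 / 3.7177 = 333.5000 keV

(Intermediate values are shown rounded; full precision is carried through to the final answer.)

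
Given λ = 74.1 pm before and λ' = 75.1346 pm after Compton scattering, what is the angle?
55.00°

First find the wavelength shift:
Δλ = λ' - λ = 75.1346 - 74.1 = 1.0346 pm

Using Δλ = λ_C(1 - cos θ), with λ_C = h/(m_e·c) ≈ 2.42631024 pm:
cos θ = 1 - Δλ/λ_C
cos θ = 1 - 1.0346/2.42631024
cos θ = 0.573591

θ = arccos(0.573591)
θ = 55.00°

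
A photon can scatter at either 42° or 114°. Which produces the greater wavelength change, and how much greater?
114° produces the larger shift by a factor of 5.477

Calculate both shifts using Δλ = λ_C(1 - cos θ):

For θ₁ = 42°:
Δλ₁ = 2.4263 × (1 - cos(42°))
Δλ₁ = 2.4263 × 0.2569
Δλ₁ = 0.6232 pm

For θ₂ = 114°:
Δλ₂ = 2.4263 × (1 - cos(114°))
Δλ₂ = 2.4263 × 1.4067
Δλ₂ = 3.4132 pm

The 114° angle produces the larger shift.
Ratio: 3.4132/0.6232 = 5.477

(Intermediate values are shown rounded; full precision is carried through to the final answer.)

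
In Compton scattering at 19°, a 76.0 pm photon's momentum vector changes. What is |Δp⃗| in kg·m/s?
2.8755e-24 kg·m/s

Photon momentum magnitude is p = h/λ.

Initial momentum:
p₀ = h/λ = 6.6261e-34/7.6000e-11 = 8.7185e-24 kg·m/s

After scattering:
λ' = λ + Δλ = 76.0 + 0.1322 = 76.1322 pm
p' = h/λ' = 6.6261e-34/7.6132e-11 = 8.7034e-24 kg·m/s

Momentum is a vector; the scattered photon's direction makes angle θ = 19° with the incident direction. The magnitude of the vector change Δp⃗ = p⃗₀ − p⃗' is found from the law of cosines:
|Δp⃗|² = p₀² + p'² − 2p₀p'cos θ
|Δp⃗|² = (8.7185e-24)² + (8.7034e-24)² − 2·8.7185e-24·8.7034e-24·cos(19°)
|Δp⃗| = 2.8755e-24 kg·m/s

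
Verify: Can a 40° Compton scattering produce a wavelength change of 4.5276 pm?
No, inconsistent

Calculate the expected shift for θ = 40°:

Δλ_expected = λ_C(1 - cos(40°))
Δλ_expected = 2.4263 × (1 - cos(40°))
Δλ_expected = 2.4263 × 0.2340
Δλ_expected = 0.5676 pm

Given shift: 4.5276 pm
Expected shift: 0.5676 pm
Difference: 3.9599 pm

The values do not match. The given shift corresponds to θ ≈ 150.0°, not 40°.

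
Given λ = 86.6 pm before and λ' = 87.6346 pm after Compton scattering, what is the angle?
55.00°

First find the wavelength shift:
Δλ = λ' - λ = 87.6346 - 86.6 = 1.0346 pm

Using Δλ = λ_C(1 - cos θ), with λ_C = h/(m_e·c) ≈ 2.42631024 pm:
cos θ = 1 - Δλ/λ_C
cos θ = 1 - 1.0346/2.42631024
cos θ = 0.573591

θ = arccos(0.573591)
θ = 55.00°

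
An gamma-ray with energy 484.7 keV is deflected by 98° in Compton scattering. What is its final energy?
232.9678 keV

First convert energy to wavelength:
λ = hc/E, with hc ≈ 1239.842 keV·pm (i.e. 1239.842 eV·nm)

For E = 484.7 keV = 484700 eV:
λ = 1239.842 keV·pm / 484.7 keV
λ = 2.5580 pm

Calculate the Compton shift:
Δλ = λ_C(1 - cos(98°)) = 2.4263 × 1.1392
Δλ = 2.7640 pm

Final wavelength:
λ' = 2.5580 + 2.7640 = 5.3219 pm

Final energy:
E' = hc/λ' = 1239.842 / 5.3219 = 232.9678 keV

(Intermediate values are shown rounded; full precision is carried through to the final answer.)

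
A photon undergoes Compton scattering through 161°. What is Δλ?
4.7204 pm

Using the Compton scattering formula:
Δλ = λ_C(1 - cos θ)

where λ_C = h/(m_e·c) ≈ 2.4263 pm is the Compton wavelength of an electron.

For θ = 161°:
cos(161°) = -0.9455
1 - cos(161°) = 1.9455

Δλ = 2.4263 × 1.9455
Δλ = 4.7204 pm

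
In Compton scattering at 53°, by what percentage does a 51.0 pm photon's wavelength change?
1.8944%

Calculate the Compton shift:
Δλ = λ_C(1 - cos(53°))
Δλ = 2.4263 × (1 - cos(53°))
Δλ = 2.4263 × 0.3982
Δλ = 0.9661 pm

Percentage change:
(Δλ/λ₀) × 100 = (0.9661/51.0) × 100
= 1.8944%

(Intermediate values are shown rounded; full precision is carried through to the final answer.)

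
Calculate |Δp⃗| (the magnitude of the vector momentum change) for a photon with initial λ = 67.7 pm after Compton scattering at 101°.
1.4797e-23 kg·m/s

Photon momentum magnitude is p = h/λ.

Initial momentum:
p₀ = h/λ = 6.6261e-34/6.7700e-11 = 9.7874e-24 kg·m/s

After scattering:
λ' = λ + Δλ = 67.7 + 2.8893 = 70.5893 pm
p' = h/λ' = 6.6261e-34/7.0589e-11 = 9.3868e-24 kg·m/s

Momentum is a vector; the scattered photon's direction makes angle θ = 101° with the incident direction. The magnitude of the vector change Δp⃗ = p⃗₀ − p⃗' is found from the law of cosines:
|Δp⃗|² = p₀² + p'² − 2p₀p'cos θ
|Δp⃗|² = (9.7874e-24)² + (9.3868e-24)² − 2·9.7874e-24·9.3868e-24·cos(101°)
|Δp⃗| = 1.4797e-23 kg·m/s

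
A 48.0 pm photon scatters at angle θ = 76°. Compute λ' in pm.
49.8393 pm

Using the Compton scattering formula:
λ' = λ + Δλ = λ + λ_C(1 - cos θ)

Given:
- Initial wavelength λ = 48.0 pm
- Scattering angle θ = 76°
- Compton wavelength λ_C ≈ 2.4263 pm

Calculate the shift:
Δλ = 2.4263 × (1 - cos(76°))
Δλ = 2.4263 × 0.7581
Δλ = 1.8393 pm

Final wavelength:
λ' = 48.0 + 1.8393 = 49.8393 pm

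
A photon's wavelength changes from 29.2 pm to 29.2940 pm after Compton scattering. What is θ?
16.00°

First find the wavelength shift:
Δλ = λ' - λ = 29.2940 - 29.2 = 0.0940 pm

Using Δλ = λ_C(1 - cos θ), with λ_C = h/(m_e·c) ≈ 2.42631024 pm:
cos θ = 1 - Δλ/λ_C
cos θ = 1 - 0.0940/2.42631024
cos θ = 0.961258

θ = arccos(0.961258)
θ = 16.00°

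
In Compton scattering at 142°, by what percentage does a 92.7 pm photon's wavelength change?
4.6799%

Calculate the Compton shift:
Δλ = λ_C(1 - cos(142°))
Δλ = 2.4263 × (1 - cos(142°))
Δλ = 2.4263 × 1.7880
Δλ = 4.3383 pm

Percentage change:
(Δλ/λ₀) × 100 = (4.3383/92.7) × 100
= 4.6799%

(Intermediate values are shown rounded; full precision is carried through to the final answer.)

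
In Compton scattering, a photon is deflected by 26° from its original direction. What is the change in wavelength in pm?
0.2456 pm

Using the Compton scattering formula:
Δλ = λ_C(1 - cos θ)

where λ_C = h/(m_e·c) ≈ 2.4263 pm is the Compton wavelength of an electron.

For θ = 26°:
cos(26°) = 0.8988
1 - cos(26°) = 0.1012

Δλ = 2.4263 × 0.1012
Δλ = 0.2456 pm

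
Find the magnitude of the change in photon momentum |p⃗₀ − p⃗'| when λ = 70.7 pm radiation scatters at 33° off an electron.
5.3092e-24 kg·m/s

Photon momentum magnitude is p = h/λ.

Initial momentum:
p₀ = h/λ = 6.6261e-34/7.0700e-11 = 9.3721e-24 kg·m/s

After scattering:
λ' = λ + Δλ = 70.7 + 0.3914 = 71.0914 pm
p' = h/λ' = 6.6261e-34/7.1091e-11 = 9.3205e-24 kg·m/s

Momentum is a vector; the scattered photon's direction makes angle θ = 33° with the incident direction. The magnitude of the vector change Δp⃗ = p⃗₀ − p⃗' is found from the law of cosines:
|Δp⃗|² = p₀² + p'² − 2p₀p'cos θ
|Δp⃗|² = (9.3721e-24)² + (9.3205e-24)² − 2·9.3721e-24·9.3205e-24·cos(33°)
|Δp⃗| = 5.3092e-24 kg·m/s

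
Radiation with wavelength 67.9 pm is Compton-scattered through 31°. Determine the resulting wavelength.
68.2466 pm

Using the Compton scattering formula:
λ' = λ + Δλ = λ + λ_C(1 - cos θ)

Given:
- Initial wavelength λ = 67.9 pm
- Scattering angle θ = 31°
- Compton wavelength λ_C ≈ 2.4263 pm

Calculate the shift:
Δλ = 2.4263 × (1 - cos(31°))
Δλ = 2.4263 × 0.1428
Δλ = 0.3466 pm

Final wavelength:
λ' = 67.9 + 0.3466 = 68.2466 pm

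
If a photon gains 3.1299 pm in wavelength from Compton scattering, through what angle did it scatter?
106.86°

From the Compton formula Δλ = λ_C(1 - cos θ), we can solve for θ:

cos θ = 1 - Δλ/λ_C

Given:
- Δλ = 3.1299 pm
- λ_C = h/(m_e·c) ≈ 2.42631024 pm

cos θ = 1 - 3.1299/2.42631024
cos θ = 1 - 1.289983
cos θ = -0.289983

θ = arccos(-0.289983)
θ = 106.86°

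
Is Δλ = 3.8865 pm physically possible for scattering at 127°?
Yes, consistent

Calculate the expected shift for θ = 127°:

Δλ_expected = λ_C(1 - cos(127°))
Δλ_expected = 2.4263 × (1 - cos(127°))
Δλ_expected = 2.4263 × 1.6018
Δλ_expected = 3.8865 pm

Given shift: 3.8865 pm
Expected shift: 3.8865 pm
Difference: 0.0000 pm

The values match. This is consistent with Compton scattering at the stated angle.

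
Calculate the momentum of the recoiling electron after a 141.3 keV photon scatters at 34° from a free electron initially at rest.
4.3283e-23 kg·m/s

The electron is initially at rest, so by conservation of momentum:
p⃗_e = p⃗₀ − p⃗'  (incident photon momentum minus scattered photon momentum)

Photon momentum magnitudes (p = h/λ = E/c):
λ₀ = hc/E₀ = 8.7745 pm → p₀ = h/λ₀ = 7.5515e-23 kg·m/s
Δλ = λ_C(1 − cos 34°) = 0.4148 pm
λ' = 9.1893 pm → p' = h/λ' = 7.2106e-23 kg·m/s

The scattered photon makes angle θ = 34° with the incident direction, so by the law of cosines:
|p⃗_e|² = p₀² + p'² − 2p₀p'cos θ
|p⃗_e|² = (7.5515e-23)² + (7.2106e-23)² − 2·7.5515e-23·7.2106e-23·cos(34°)
|p⃗_e| = 4.3283e-23 kg·m/s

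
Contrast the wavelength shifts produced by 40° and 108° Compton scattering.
108° produces the larger shift by a factor of 5.595

Calculate both shifts using Δλ = λ_C(1 - cos θ):

For θ₁ = 40°:
Δλ₁ = 2.4263 × (1 - cos(40°))
Δλ₁ = 2.4263 × 0.2340
Δλ₁ = 0.5676 pm

For θ₂ = 108°:
Δλ₂ = 2.4263 × (1 - cos(108°))
Δλ₂ = 2.4263 × 1.3090
Δλ₂ = 3.1761 pm

The 108° angle produces the larger shift.
Ratio: 3.1761/0.5676 = 5.595

(Intermediate values are shown rounded; full precision is carried through to the final answer.)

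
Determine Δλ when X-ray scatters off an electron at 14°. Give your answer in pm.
0.0721 pm

Using the Compton scattering formula:
Δλ = λ_C(1 - cos θ)

where λ_C = h/(m_e·c) ≈ 2.4263 pm is the Compton wavelength of an electron.

For θ = 14°:
cos(14°) = 0.9703
1 - cos(14°) = 0.0297

Δλ = 2.4263 × 0.0297
Δλ = 0.0721 pm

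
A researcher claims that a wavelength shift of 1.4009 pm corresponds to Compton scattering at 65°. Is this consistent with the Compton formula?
Yes, consistent

Calculate the expected shift for θ = 65°:

Δλ_expected = λ_C(1 - cos(65°))
Δλ_expected = 2.4263 × (1 - cos(65°))
Δλ_expected = 2.4263 × 0.5774
Δλ_expected = 1.4009 pm

Given shift: 1.4009 pm
Expected shift: 1.4009 pm
Difference: 0.0000 pm

The values match. This is consistent with Compton scattering at the stated angle.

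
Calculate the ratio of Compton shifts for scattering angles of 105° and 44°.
105° produces the larger shift by a factor of 4.485

Calculate both shifts using Δλ = λ_C(1 - cos θ):

For θ₁ = 44°:
Δλ₁ = 2.4263 × (1 - cos(44°))
Δλ₁ = 2.4263 × 0.2807
Δλ₁ = 0.6810 pm

For θ₂ = 105°:
Δλ₂ = 2.4263 × (1 - cos(105°))
Δλ₂ = 2.4263 × 1.2588
Δλ₂ = 3.0543 pm

The 105° angle produces the larger shift.
Ratio: 3.0543/0.6810 = 4.485

(Intermediate values are shown rounded; full precision is carried through to the final answer.)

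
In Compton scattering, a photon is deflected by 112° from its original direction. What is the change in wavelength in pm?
3.3352 pm

Using the Compton scattering formula:
Δλ = λ_C(1 - cos θ)

where λ_C = h/(m_e·c) ≈ 2.4263 pm is the Compton wavelength of an electron.

For θ = 112°:
cos(112°) = -0.3746
1 - cos(112°) = 1.3746

Δλ = 2.4263 × 1.3746
Δλ = 3.3352 pm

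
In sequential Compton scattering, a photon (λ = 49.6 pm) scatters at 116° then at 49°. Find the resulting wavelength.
53.9244 pm

Apply Compton shift twice:

First scattering at θ₁ = 116°:
Δλ₁ = λ_C(1 - cos(116°))
Δλ₁ = 2.4263 × 1.4384
Δλ₁ = 3.4899 pm

After first scattering:
λ₁ = 49.6 + 3.4899 = 53.0899 pm

Second scattering at θ₂ = 49°:
Δλ₂ = λ_C(1 - cos(49°))
Δλ₂ = 2.4263 × 0.3439
Δλ₂ = 0.8345 pm

Final wavelength:
λ₂ = 53.0899 + 0.8345 = 53.9244 pm

Total shift: Δλ_total = 3.4899 + 0.8345 = 4.3244 pm

(Intermediate values are shown rounded; full precision is carried through to the final answer.)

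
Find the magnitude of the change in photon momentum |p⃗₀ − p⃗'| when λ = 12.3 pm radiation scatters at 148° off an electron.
8.9821e-23 kg·m/s

Photon momentum magnitude is p = h/λ.

Initial momentum:
p₀ = h/λ = 6.6261e-34/1.2300e-11 = 5.3870e-23 kg·m/s

After scattering:
λ' = λ + Δλ = 12.3 + 4.4839 = 16.7839 pm
p' = h/λ' = 6.6261e-34/1.6784e-11 = 3.9479e-23 kg·m/s

Momentum is a vector; the scattered photon's direction makes angle θ = 148° with the incident direction. The magnitude of the vector change Δp⃗ = p⃗₀ − p⃗' is found from the law of cosines:
|Δp⃗|² = p₀² + p'² − 2p₀p'cos θ
|Δp⃗|² = (5.3870e-23)² + (3.9479e-23)² − 2·5.3870e-23·3.9479e-23·cos(148°)
|Δp⃗| = 8.9821e-23 kg·m/s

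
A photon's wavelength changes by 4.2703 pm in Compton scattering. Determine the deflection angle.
139.46°

From the Compton formula Δλ = λ_C(1 - cos θ), we can solve for θ:

cos θ = 1 - Δλ/λ_C

Given:
- Δλ = 4.2703 pm
- λ_C = h/(m_e·c) ≈ 2.42631024 pm

cos θ = 1 - 4.2703/2.42631024
cos θ = 1 - 1.759998
cos θ = -0.759998

θ = arccos(-0.759998)
θ = 139.46°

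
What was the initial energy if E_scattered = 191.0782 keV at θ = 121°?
440.7997 keV

Convert final energy to wavelength (hc ≈ 1239.842 keV·pm):
λ' = hc/E' = 1239.842 / 191.0782 = 6.4887 pm

Calculate the Compton shift:
Δλ = λ_C(1 - cos(121°))
Δλ = 2.4263 × (1 - cos(121°))
Δλ = 3.6760 pm

Initial wavelength:
λ = λ' - Δλ = 6.4887 - 3.6760 = 2.8127 pm

Initial energy:
E = hc/λ = 1239.842 / 2.8127 = 440.7997 keV

(Intermediate values are shown rounded; full precision is carried through to the final answer.)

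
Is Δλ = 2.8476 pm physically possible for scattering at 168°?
No, inconsistent

Calculate the expected shift for θ = 168°:

Δλ_expected = λ_C(1 - cos(168°))
Δλ_expected = 2.4263 × (1 - cos(168°))
Δλ_expected = 2.4263 × 1.9781
Δλ_expected = 4.7996 pm

Given shift: 2.8476 pm
Expected shift: 4.7996 pm
Difference: 1.9520 pm

The values do not match. The given shift corresponds to θ ≈ 100.0°, not 168°.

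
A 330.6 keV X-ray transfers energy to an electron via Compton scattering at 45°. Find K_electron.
52.6664 keV

By energy conservation: K_e = E_initial - E_final

First find the scattered photon energy:
Initial wavelength: λ = hc/E = 3.7503 pm
Compton shift: Δλ = λ_C(1 - cos(45°)) = 0.7106 pm
Final wavelength: λ' = 3.7503 + 0.7106 = 4.4609 pm
Final photon energy: E' = hc/λ' = 277.9336 keV

Electron kinetic energy:
K_e = E - E' = 330.6000 - 277.9336 = 52.6664 keV

(Intermediate values are shown rounded; full precision is carried through to the final answer.)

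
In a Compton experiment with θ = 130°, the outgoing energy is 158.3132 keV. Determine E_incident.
322.3999 keV

Convert final energy to wavelength (hc ≈ 1239.842 keV·pm):
λ' = hc/E' = 1239.842 / 158.3132 = 7.8316 pm

Calculate the Compton shift:
Δλ = λ_C(1 - cos(130°))
Δλ = 2.4263 × (1 - cos(130°))
Δλ = 3.9859 pm

Initial wavelength:
λ = λ' - Δλ = 7.8316 - 3.9859 = 3.8457 pm

Initial energy:
E = hc/λ = 1239.842 / 3.8457 = 322.3999 keV

(Intermediate values are shown rounded; full precision is carried through to the final answer.)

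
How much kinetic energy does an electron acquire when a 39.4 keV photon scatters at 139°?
4.6954 keV

By energy conservation: K_e = E_initial - E_final

First find the scattered photon energy:
Initial wavelength: λ = hc/E = 31.4681 pm
Compton shift: Δλ = λ_C(1 - cos(139°)) = 4.2575 pm
Final wavelength: λ' = 31.4681 + 4.2575 = 35.7255 pm
Final photon energy: E' = hc/λ' = 34.7046 keV

Electron kinetic energy:
K_e = E - E' = 39.4000 - 34.7046 = 4.6954 keV

(Intermediate values are shown rounded; full precision is carried through to the final answer.)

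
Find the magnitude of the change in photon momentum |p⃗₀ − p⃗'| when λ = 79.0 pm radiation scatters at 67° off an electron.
9.1745e-24 kg·m/s

Photon momentum magnitude is p = h/λ.

Initial momentum:
p₀ = h/λ = 6.6261e-34/7.9000e-11 = 8.3874e-24 kg·m/s

After scattering:
λ' = λ + Δλ = 79.0 + 1.4783 = 80.4783 pm
p' = h/λ' = 6.6261e-34/8.0478e-11 = 8.2334e-24 kg·m/s

Momentum is a vector; the scattered photon's direction makes angle θ = 67° with the incident direction. The magnitude of the vector change Δp⃗ = p⃗₀ − p⃗' is found from the law of cosines:
|Δp⃗|² = p₀² + p'² − 2p₀p'cos θ
|Δp⃗|² = (8.3874e-24)² + (8.2334e-24)² − 2·8.3874e-24·8.2334e-24·cos(67°)
|Δp⃗| = 9.1745e-24 kg·m/s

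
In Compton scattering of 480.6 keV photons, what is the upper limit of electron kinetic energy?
313.7842 keV

Maximum energy transfer occurs at θ = 180° (backscattering).

Initial photon: E₀ = 480.6 keV → λ₀ = 2.5798 pm

Maximum Compton shift (at 180°):
Δλ_max = 2λ_C = 2 × 2.4263 = 4.8526 pm

Final wavelength:
λ' = 2.5798 + 4.8526 = 7.4324 pm

Minimum photon energy (maximum energy to electron):
E'_min = hc/λ' = 166.8158 keV

Maximum electron kinetic energy:
K_max = E₀ - E'_min = 480.6000 - 166.8158 = 313.7842 keV

(Intermediate values are shown rounded; full precision is carried through to the final answer.)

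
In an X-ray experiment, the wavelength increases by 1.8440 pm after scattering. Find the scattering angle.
76.11°

From the Compton formula Δλ = λ_C(1 - cos θ), we can solve for θ:

cos θ = 1 - Δλ/λ_C

Given:
- Δλ = 1.8440 pm
- λ_C = h/(m_e·c) ≈ 2.42631024 pm

cos θ = 1 - 1.8440/2.42631024
cos θ = 1 - 0.760002
cos θ = 0.239998

θ = arccos(0.239998)
θ = 76.11°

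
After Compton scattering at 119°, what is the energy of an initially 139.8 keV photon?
99.4157 keV

First convert energy to wavelength:
λ = hc/E, with hc ≈ 1239.842 keV·pm (i.e. 1239.842 eV·nm)

For E = 139.8 keV = 139800 eV:
λ = 1239.842 keV·pm / 139.8 keV
λ = 8.8687 pm

Calculate the Compton shift:
Δλ = λ_C(1 - cos(119°)) = 2.4263 × 1.4848
Δλ = 3.6026 pm

Final wavelength:
λ' = 8.8687 + 3.6026 = 12.4713 pm

Final energy:
E' = hc/λ' = 1239.842 / 12.4713 = 99.4157 keV

(Intermediate values are shown rounded; full precision is carried through to the final answer.)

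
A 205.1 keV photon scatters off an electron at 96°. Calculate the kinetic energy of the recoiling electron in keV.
62.9976 keV

By energy conservation: K_e = E_initial - E_final

First find the scattered photon energy:
Initial wavelength: λ = hc/E = 6.0451 pm
Compton shift: Δλ = λ_C(1 - cos(96°)) = 2.6799 pm
Final wavelength: λ' = 6.0451 + 2.6799 = 8.7250 pm
Final photon energy: E' = hc/λ' = 142.1024 keV

Electron kinetic energy:
K_e = E - E' = 205.1000 - 142.1024 = 62.9976 keV

(Intermediate values are shown rounded; full precision is carried through to the final answer.)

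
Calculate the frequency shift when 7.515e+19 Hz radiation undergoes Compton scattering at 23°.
3.466e+18 Hz (decrease)

Convert frequency to wavelength (c = 299792458 m/s):
λ₀ = c/f₀ = 299792458/7.515e+19 = 3.9892543e-12 m = 3.9893 pm

Calculate Compton shift:
Δλ = λ_C(1 - cos(23°)) = 0.1929 pm

Final wavelength:
λ' = λ₀ + Δλ = 3.9893 + 0.1929 = 4.1821 pm

Final frequency:
f' = c/λ' = 299792458/4.1821342e-12 = 7.1684085e+19 Hz

Frequency shift (decrease):
Δf = f₀ - f' = 7.515e+19 - 7.1684085e+19 = 3.466e+18 Hz

(Intermediate values are shown rounded; full precision is carried through to the final answer.)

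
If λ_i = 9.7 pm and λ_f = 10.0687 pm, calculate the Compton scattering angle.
32.00°

First find the wavelength shift:
Δλ = λ' - λ = 10.0687 - 9.7 = 0.3687 pm

Using Δλ = λ_C(1 - cos θ), with λ_C = h/(m_e·c) ≈ 2.42631024 pm:
cos θ = 1 - Δλ/λ_C
cos θ = 1 - 0.3687/2.42631024
cos θ = 0.848041

θ = arccos(0.848041)
θ = 32.00°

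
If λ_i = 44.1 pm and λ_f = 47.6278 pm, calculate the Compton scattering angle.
117.00°

First find the wavelength shift:
Δλ = λ' - λ = 47.6278 - 44.1 = 3.5278 pm

Using Δλ = λ_C(1 - cos θ), with λ_C = h/(m_e·c) ≈ 2.42631024 pm:
cos θ = 1 - Δλ/λ_C
cos θ = 1 - 3.5278/2.42631024
cos θ = -0.453977

θ = arccos(-0.453977)
θ = 117.00°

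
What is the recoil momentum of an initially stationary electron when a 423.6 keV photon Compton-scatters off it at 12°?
4.7077e-23 kg·m/s

The electron is initially at rest, so by conservation of momentum:
p⃗_e = p⃗₀ − p⃗'  (incident photon momentum minus scattered photon momentum)

Photon momentum magnitudes (p = h/λ = E/c):
λ₀ = hc/E₀ = 2.9269 pm → p₀ = h/λ₀ = 2.2638e-22 kg·m/s
Δλ = λ_C(1 − cos 12°) = 0.0530 pm
λ' = 2.9799 pm → p' = h/λ' = 2.2236e-22 kg·m/s

The scattered photon makes angle θ = 12° with the incident direction, so by the law of cosines:
|p⃗_e|² = p₀² + p'² − 2p₀p'cos θ
|p⃗_e|² = (2.2638e-22)² + (2.2236e-22)² − 2·2.2638e-22·2.2236e-22·cos(12°)
|p⃗_e| = 4.7077e-23 kg·m/s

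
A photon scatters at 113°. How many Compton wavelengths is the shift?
1.3907 λ_C

The Compton shift formula is:
Δλ = λ_C(1 - cos θ)

Dividing both sides by λ_C:
Δλ/λ_C = 1 - cos θ

For θ = 113°:
Δλ/λ_C = 1 - cos(113°)
Δλ/λ_C = 1 - -0.3907
Δλ/λ_C = 1.3907

This means the shift is 1.3907 × λ_C = 3.3743 pm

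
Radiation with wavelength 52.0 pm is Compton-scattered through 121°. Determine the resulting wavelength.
55.6760 pm

Using the Compton scattering formula:
λ' = λ + Δλ = λ + λ_C(1 - cos θ)

Given:
- Initial wavelength λ = 52.0 pm
- Scattering angle θ = 121°
- Compton wavelength λ_C ≈ 2.4263 pm

Calculate the shift:
Δλ = 2.4263 × (1 - cos(121°))
Δλ = 2.4263 × 1.5150
Δλ = 3.6760 pm

Final wavelength:
λ' = 52.0 + 3.6760 = 55.6760 pm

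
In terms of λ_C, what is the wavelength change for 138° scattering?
1.7431 λ_C

The Compton shift formula is:
Δλ = λ_C(1 - cos θ)

Dividing both sides by λ_C:
Δλ/λ_C = 1 - cos θ

For θ = 138°:
Δλ/λ_C = 1 - cos(138°)
Δλ/λ_C = 1 - -0.7431
Δλ/λ_C = 1.7431

This means the shift is 1.7431 × λ_C = 4.2294 pm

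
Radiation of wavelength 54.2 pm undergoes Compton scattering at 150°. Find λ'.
58.7276 pm

Using the Compton formula: λ' = λ + λ_C(1 − cos θ)

For θ = 150°, cos θ = -√3/2 (exact) ≈ -0.8660, so:
1 − cos 150° = 1 − (-√3/2) ≈ 1.8660

Δλ = λ_C × 1.8660 = 2.4263 × 1.8660 = 4.5276 pm

λ' = 54.2 + 4.5276 = 58.7276 pm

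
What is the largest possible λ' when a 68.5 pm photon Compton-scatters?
73.3526 pm (at θ = 180°)

The Compton shift is Δλ = λ_C(1 − cos θ).

Since cos θ ranges from −1 to 1, the factor (1 − cos θ) ranges from 0 to 2; the maximum shift occurs at θ = 180° (backscattering):
Δλ_max = 2λ_C = 2 × 2.4263 pm = 4.8526 pm

Maximum scattered wavelength:
λ'_max = λ₀ + Δλ_max = 68.5 + 4.8526 = 73.3526 pm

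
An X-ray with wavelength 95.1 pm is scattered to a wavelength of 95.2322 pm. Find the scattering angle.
19.00°

First find the wavelength shift:
Δλ = λ' - λ = 95.2322 - 95.1 = 0.1322 pm

Using Δλ = λ_C(1 - cos θ), with λ_C = h/(m_e·c) ≈ 2.42631024 pm:
cos θ = 1 - Δλ/λ_C
cos θ = 1 - 0.1322/2.42631024
cos θ = 0.945514

θ = arccos(0.945514)
θ = 19.00°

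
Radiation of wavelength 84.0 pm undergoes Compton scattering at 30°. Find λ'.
84.3251 pm

Using the Compton formula: λ' = λ + λ_C(1 − cos θ)

For θ = 30°, cos θ = √3/2 (exact) ≈ 0.8660, so:
1 − cos 30° = 1 − (√3/2) ≈ 0.1340

Δλ = λ_C × 0.1340 = 2.4263 × 0.1340 = 0.3251 pm

λ' = 84.0 + 0.3251 = 84.3251 pm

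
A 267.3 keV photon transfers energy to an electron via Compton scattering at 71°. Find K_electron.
69.7084 keV

By energy conservation: K_e = E_initial - E_final

First find the scattered photon energy:
Initial wavelength: λ = hc/E = 4.6384 pm
Compton shift: Δλ = λ_C(1 - cos(71°)) = 1.6364 pm
Final wavelength: λ' = 4.6384 + 1.6364 = 6.2748 pm
Final photon energy: E' = hc/λ' = 197.5916 keV

Electron kinetic energy:
K_e = E - E' = 267.3000 - 197.5916 = 69.7084 keV

(Intermediate values are shown rounded; full precision is carried through to the final answer.)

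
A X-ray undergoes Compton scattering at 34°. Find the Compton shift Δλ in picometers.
0.4148 pm

Using the Compton scattering formula:
Δλ = λ_C(1 - cos θ)

where λ_C = h/(m_e·c) ≈ 2.4263 pm is the Compton wavelength of an electron.

For θ = 34°:
cos(34°) = 0.8290
1 - cos(34°) = 0.1710

Δλ = 2.4263 × 0.1710
Δλ = 0.4148 pm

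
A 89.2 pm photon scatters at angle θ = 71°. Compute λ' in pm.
90.8364 pm

Using the Compton scattering formula:
λ' = λ + Δλ = λ + λ_C(1 - cos θ)

Given:
- Initial wavelength λ = 89.2 pm
- Scattering angle θ = 71°
- Compton wavelength λ_C ≈ 2.4263 pm

Calculate the shift:
Δλ = 2.4263 × (1 - cos(71°))
Δλ = 2.4263 × 0.6744
Δλ = 1.6364 pm

Final wavelength:
λ' = 89.2 + 1.6364 = 90.8364 pm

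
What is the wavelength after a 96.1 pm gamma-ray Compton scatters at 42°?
96.7232 pm

Using the Compton scattering formula:
λ' = λ + Δλ = λ + λ_C(1 - cos θ)

Given:
- Initial wavelength λ = 96.1 pm
- Scattering angle θ = 42°
- Compton wavelength λ_C ≈ 2.4263 pm

Calculate the shift:
Δλ = 2.4263 × (1 - cos(42°))
Δλ = 2.4263 × 0.2569
Δλ = 0.6232 pm

Final wavelength:
λ' = 96.1 + 0.6232 = 96.7232 pm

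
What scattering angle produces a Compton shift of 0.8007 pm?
47.93°

From the Compton formula Δλ = λ_C(1 - cos θ), we can solve for θ:

cos θ = 1 - Δλ/λ_C

Given:
- Δλ = 0.8007 pm
- λ_C = h/(m_e·c) ≈ 2.42631024 pm

cos θ = 1 - 0.8007/2.42631024
cos θ = 1 - 0.330007
cos θ = 0.669993

θ = arccos(0.669993)
θ = 47.93°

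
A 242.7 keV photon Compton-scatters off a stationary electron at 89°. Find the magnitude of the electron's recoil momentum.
1.5571e-22 kg·m/s

The electron is initially at rest, so by conservation of momentum:
p⃗_e = p⃗₀ − p⃗'  (incident photon momentum minus scattered photon momentum)

Photon momentum magnitudes (p = h/λ = E/c):
λ₀ = hc/E₀ = 5.1085 pm → p₀ = h/λ₀ = 1.2971e-22 kg·m/s
Δλ = λ_C(1 − cos 89°) = 2.3840 pm
λ' = 7.4925 pm → p' = h/λ' = 8.8436e-23 kg·m/s

The scattered photon makes angle θ = 89° with the incident direction, so by the law of cosines:
|p⃗_e|² = p₀² + p'² − 2p₀p'cos θ
|p⃗_e|² = (1.2971e-22)² + (8.8436e-23)² − 2·1.2971e-22·8.8436e-23·cos(89°)
|p⃗_e| = 1.5571e-22 kg·m/s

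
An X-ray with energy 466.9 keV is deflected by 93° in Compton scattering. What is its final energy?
238.0297 keV

First convert energy to wavelength:
λ = hc/E, with hc ≈ 1239.842 keV·pm (i.e. 1239.842 eV·nm)

For E = 466.9 keV = 466900 eV:
λ = 1239.842 keV·pm / 466.9 keV
λ = 2.6555 pm

Calculate the Compton shift:
Δλ = λ_C(1 - cos(93°)) = 2.4263 × 1.0523
Δλ = 2.5533 pm

Final wavelength:
λ' = 2.6555 + 2.5533 = 5.2088 pm

Final energy:
E' = hc/λ' = 1239.842 / 5.2088 = 238.0297 keV

(Intermediate values are shown rounded; full precision is carried through to the final answer.)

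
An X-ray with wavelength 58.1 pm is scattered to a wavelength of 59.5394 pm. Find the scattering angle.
66.00°

First find the wavelength shift:
Δλ = λ' - λ = 59.5394 - 58.1 = 1.4394 pm

Using Δλ = λ_C(1 - cos θ), with λ_C = h/(m_e·c) ≈ 2.42631024 pm:
cos θ = 1 - Δλ/λ_C
cos θ = 1 - 1.4394/2.42631024
cos θ = 0.406754

θ = arccos(0.406754)
θ = 66.00°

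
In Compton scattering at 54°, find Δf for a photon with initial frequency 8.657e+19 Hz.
1.940e+19 Hz (decrease)

Convert frequency to wavelength (c = 299792458 m/s):
λ₀ = c/f₀ = 299792458/8.657e+19 = 3.4630063e-12 m = 3.4630 pm

Calculate Compton shift:
Δλ = λ_C(1 - cos(54°)) = 1.0002 pm

Final wavelength:
λ' = λ₀ + Δλ = 3.4630 + 1.0002 = 4.4632 pm

Final frequency:
f' = c/λ' = 299792458/4.4631672e-12 = 6.7170340e+19 Hz

Frequency shift (decrease):
Δf = f₀ - f' = 8.657e+19 - 6.7170340e+19 = 1.940e+19 Hz

(Intermediate values are shown rounded; full precision is carried through to the final answer.)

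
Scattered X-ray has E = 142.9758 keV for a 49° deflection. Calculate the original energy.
158.1999 keV

Convert final energy to wavelength (hc ≈ 1239.842 keV·pm):
λ' = hc/E' = 1239.842 / 142.9758 = 8.6717 pm

Calculate the Compton shift:
Δλ = λ_C(1 - cos(49°))
Δλ = 2.4263 × (1 - cos(49°))
Δλ = 0.8345 pm

Initial wavelength:
λ = λ' - Δλ = 8.6717 - 0.8345 = 7.8372 pm

Initial energy:
E = hc/λ = 1239.842 / 7.8372 = 158.1999 keV

(Intermediate values are shown rounded; full precision is carried through to the final answer.)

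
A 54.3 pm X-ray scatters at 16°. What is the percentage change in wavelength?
0.1731%

Calculate the Compton shift:
Δλ = λ_C(1 - cos(16°))
Δλ = 2.4263 × (1 - cos(16°))
Δλ = 2.4263 × 0.0387
Δλ = 0.0940 pm

Percentage change:
(Δλ/λ₀) × 100 = (0.0940/54.3) × 100
= 0.1731%

(Intermediate values are shown rounded; full precision is carried through to the final answer.)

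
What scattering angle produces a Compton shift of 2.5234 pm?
92.29°

From the Compton formula Δλ = λ_C(1 - cos θ), we can solve for θ:

cos θ = 1 - Δλ/λ_C

Given:
- Δλ = 2.5234 pm
- λ_C = h/(m_e·c) ≈ 2.42631024 pm

cos θ = 1 - 2.5234/2.42631024
cos θ = 1 - 1.040015
cos θ = -0.040015

θ = arccos(-0.040015)
θ = 92.29°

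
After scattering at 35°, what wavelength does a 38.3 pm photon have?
38.7388 pm

Using the Compton scattering formula:
λ' = λ + Δλ = λ + λ_C(1 - cos θ)

Given:
- Initial wavelength λ = 38.3 pm
- Scattering angle θ = 35°
- Compton wavelength λ_C ≈ 2.4263 pm

Calculate the shift:
Δλ = 2.4263 × (1 - cos(35°))
Δλ = 2.4263 × 0.1808
Δλ = 0.4388 pm

Final wavelength:
λ' = 38.3 + 0.4388 = 38.7388 pm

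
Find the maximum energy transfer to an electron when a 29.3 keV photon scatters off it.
3.0144 keV

Maximum energy transfer occurs at θ = 180° (backscattering).

Initial photon: E₀ = 29.3 keV → λ₀ = 42.3154 pm

Maximum Compton shift (at 180°):
Δλ_max = 2λ_C = 2 × 2.4263 = 4.8526 pm

Final wavelength:
λ' = 42.3154 + 4.8526 = 47.1680 pm

Minimum photon energy (maximum energy to electron):
E'_min = hc/λ' = 26.2856 keV

Maximum electron kinetic energy:
K_max = E₀ - E'_min = 29.3000 - 26.2856 = 3.0144 keV

(Intermediate values are shown rounded; full precision is carried through to the final answer.)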